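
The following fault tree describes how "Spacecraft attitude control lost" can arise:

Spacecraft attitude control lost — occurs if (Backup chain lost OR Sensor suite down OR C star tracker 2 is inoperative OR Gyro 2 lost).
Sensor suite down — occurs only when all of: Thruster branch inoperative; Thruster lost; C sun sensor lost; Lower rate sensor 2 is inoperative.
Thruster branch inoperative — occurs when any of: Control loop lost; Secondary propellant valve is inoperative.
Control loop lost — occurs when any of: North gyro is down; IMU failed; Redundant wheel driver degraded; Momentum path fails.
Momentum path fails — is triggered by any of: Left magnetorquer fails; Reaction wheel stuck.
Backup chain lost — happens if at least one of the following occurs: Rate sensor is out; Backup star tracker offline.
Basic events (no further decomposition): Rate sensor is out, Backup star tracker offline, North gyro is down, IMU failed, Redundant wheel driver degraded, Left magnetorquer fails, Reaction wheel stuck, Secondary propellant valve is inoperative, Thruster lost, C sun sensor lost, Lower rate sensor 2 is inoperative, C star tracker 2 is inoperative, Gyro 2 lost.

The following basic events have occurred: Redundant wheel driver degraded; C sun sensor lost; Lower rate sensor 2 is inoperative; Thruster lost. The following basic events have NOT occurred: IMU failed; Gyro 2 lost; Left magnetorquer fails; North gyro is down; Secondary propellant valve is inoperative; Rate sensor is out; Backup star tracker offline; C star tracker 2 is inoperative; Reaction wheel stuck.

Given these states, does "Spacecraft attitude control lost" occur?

Yes

Backup chain lost [OR]: Rate sensor is out=not, Backup star tracker offline=not → no input occurs → does not occur.
Momentum path fails [OR]: Left magnetorquer fails=not, Reaction wheel stuck=not → no input occurs → does not occur.
Control loop lost [OR]: North gyro is down=not, IMU failed=not, Redundant wheel driver degraded=occurs, Momentum path fails=not → at least one input occurs → occurs.
Thruster branch inoperative [OR]: Control loop lost=occurs, Secondary propellant valve is inoperative=not → at least one input occurs → occurs.
Sensor suite down [AND]: Thruster branch inoperative=occurs, Thruster lost=occurs, C sun sensor lost=occurs, Lower rate sensor 2 is inoperative=occurs → all inputs occur → occurs.
Spacecraft attitude control lost [OR]: Backup chain lost=not, Sensor suite down=occurs, C star tracker 2 is inoperative=not, Gyro 2 lost=not → at least one input occurs → occurs.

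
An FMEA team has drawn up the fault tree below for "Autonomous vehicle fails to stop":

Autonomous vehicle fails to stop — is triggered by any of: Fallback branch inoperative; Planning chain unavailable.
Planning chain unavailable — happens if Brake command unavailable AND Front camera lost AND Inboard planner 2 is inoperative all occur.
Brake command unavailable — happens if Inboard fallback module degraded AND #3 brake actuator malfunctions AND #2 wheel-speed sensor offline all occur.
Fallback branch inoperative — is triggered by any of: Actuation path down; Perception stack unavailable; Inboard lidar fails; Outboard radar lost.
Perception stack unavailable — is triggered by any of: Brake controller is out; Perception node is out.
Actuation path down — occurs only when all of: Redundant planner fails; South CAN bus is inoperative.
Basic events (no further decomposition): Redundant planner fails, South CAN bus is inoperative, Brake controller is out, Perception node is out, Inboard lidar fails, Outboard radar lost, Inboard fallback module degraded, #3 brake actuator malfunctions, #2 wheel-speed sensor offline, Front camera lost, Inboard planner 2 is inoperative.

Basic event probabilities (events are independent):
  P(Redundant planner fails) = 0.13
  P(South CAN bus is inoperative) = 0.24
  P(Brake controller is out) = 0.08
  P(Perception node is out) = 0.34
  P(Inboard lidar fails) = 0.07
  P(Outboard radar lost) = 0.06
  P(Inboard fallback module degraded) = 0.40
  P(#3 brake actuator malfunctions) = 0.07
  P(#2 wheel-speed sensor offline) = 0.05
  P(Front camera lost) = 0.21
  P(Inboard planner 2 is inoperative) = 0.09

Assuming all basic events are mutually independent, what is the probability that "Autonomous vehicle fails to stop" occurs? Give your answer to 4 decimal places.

P(Actuation path down) [AND] = 0.13 × 0.24 = 0.031200
P(Perception stack unavailable) [OR] = 1 − (1−0.08) × (1−0.34) = 0.392800
P(Fallback branch inoperative) [OR] = 1 − (1−0.031200) × (1−0.392800) × (1−0.07) × (1−0.06) = 0.485747
P(Brake command unavailable) [AND] = 0.40 × 0.07 × 0.05 = 0.001400
P(Planning chain unavailable) [AND] = 0.001400 × 0.21 × 0.09 = 0.000026
P(Autonomous vehicle fails to stop) [OR] = 1 − (1−0.485747) × (1−0.000026) = 0.485760
Rounded to 4 decimal places: P(Autonomous vehicle fails to stop) ≈ 0.4858.

0.4858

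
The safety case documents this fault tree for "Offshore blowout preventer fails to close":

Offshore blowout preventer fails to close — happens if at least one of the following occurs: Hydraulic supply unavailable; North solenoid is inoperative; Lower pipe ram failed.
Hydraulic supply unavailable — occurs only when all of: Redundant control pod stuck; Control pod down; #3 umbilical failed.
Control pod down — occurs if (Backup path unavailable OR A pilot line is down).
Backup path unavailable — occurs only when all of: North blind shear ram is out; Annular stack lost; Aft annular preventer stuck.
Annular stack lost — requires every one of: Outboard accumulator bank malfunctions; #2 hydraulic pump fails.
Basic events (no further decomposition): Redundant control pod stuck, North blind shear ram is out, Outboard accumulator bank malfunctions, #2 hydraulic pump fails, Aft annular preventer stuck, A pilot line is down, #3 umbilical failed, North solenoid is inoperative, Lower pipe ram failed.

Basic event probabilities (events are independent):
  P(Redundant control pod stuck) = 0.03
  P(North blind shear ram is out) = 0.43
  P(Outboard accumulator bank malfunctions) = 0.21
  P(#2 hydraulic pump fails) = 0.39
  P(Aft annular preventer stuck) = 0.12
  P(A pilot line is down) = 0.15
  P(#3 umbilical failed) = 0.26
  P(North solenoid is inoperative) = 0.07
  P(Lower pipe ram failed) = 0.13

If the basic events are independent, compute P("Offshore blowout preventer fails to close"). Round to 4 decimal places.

0.1919

P(Annular stack lost) [AND] = 0.21 × 0.39 = 0.081900
P(Backup path unavailable) [AND] = 0.43 × 0.081900 × 0.12 = 0.004226
P(Control pod down) [OR] = 1 − (1−0.004226) × (1−0.15) = 0.153592
P(Hydraulic supply unavailable) [AND] = 0.03 × 0.153592 × 0.26 = 0.001198
P(Offshore blowout preventer fails to close) [OR] = 1 − (1−0.001198) × (1−0.07) × (1−0.13) = 0.191869
Rounded to 4 decimal places: P(Offshore blowout preventer fails to close) ≈ 0.1919.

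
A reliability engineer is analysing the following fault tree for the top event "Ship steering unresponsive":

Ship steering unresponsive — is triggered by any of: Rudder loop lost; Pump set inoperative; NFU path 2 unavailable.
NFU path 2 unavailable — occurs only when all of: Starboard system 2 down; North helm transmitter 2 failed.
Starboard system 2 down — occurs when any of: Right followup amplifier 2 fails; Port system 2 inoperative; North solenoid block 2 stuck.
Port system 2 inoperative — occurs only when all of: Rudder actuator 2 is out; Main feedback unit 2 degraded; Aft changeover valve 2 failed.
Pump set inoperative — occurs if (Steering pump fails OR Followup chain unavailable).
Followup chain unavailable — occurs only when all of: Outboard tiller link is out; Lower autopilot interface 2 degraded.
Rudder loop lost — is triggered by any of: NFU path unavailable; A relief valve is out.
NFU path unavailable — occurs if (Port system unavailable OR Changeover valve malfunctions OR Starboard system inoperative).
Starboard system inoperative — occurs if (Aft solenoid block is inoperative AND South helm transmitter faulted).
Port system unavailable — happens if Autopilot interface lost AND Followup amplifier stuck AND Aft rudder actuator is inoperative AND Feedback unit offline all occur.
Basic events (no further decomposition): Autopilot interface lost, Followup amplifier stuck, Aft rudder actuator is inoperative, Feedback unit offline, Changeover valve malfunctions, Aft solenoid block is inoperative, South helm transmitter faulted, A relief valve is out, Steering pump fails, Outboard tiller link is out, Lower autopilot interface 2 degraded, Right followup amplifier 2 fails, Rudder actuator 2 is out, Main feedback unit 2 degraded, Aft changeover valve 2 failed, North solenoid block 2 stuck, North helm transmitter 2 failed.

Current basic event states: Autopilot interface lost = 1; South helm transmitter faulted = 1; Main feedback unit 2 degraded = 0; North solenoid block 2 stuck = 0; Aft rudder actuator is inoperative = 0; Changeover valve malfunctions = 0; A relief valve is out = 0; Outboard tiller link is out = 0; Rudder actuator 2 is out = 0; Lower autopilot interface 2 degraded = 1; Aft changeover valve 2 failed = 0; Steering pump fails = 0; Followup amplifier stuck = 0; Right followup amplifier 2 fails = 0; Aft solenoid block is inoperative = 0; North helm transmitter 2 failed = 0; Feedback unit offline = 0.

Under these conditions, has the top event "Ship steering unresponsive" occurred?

Port system unavailable [AND]: Autopilot interface lost=occurs, Followup amplifier stuck=not, Aft rudder actuator is inoperative=not, Feedback unit offline=not → not all inputs occur → does not occur.
Starboard system inoperative [AND]: Aft solenoid block is inoperative=not, South helm transmitter faulted=occurs → not all inputs occur → does not occur.
NFU path unavailable [OR]: Port system unavailable=not, Changeover valve malfunctions=not, Starboard system inoperative=not → no input occurs → does not occur.
Rudder loop lost [OR]: NFU path unavailable=not, A relief valve is out=not → no input occurs → does not occur.
Followup chain unavailable [AND]: Outboard tiller link is out=not, Lower autopilot interface 2 degraded=occurs → not all inputs occur → does not occur.
Pump set inoperative [OR]: Steering pump fails=not, Followup chain unavailable=not → no input occurs → does not occur.
Port system 2 inoperative [AND]: Rudder actuator 2 is out=not, Main feedback unit 2 degraded=not, Aft changeover valve 2 failed=not → not all inputs occur → does not occur.
Starboard system 2 down [OR]: Right followup amplifier 2 fails=not, Port system 2 inoperative=not, North solenoid block 2 stuck=not → no input occurs → does not occur.
NFU path 2 unavailable [AND]: Starboard system 2 down=not, North helm transmitter 2 failed=not → not all inputs occur → does not occur.
Ship steering unresponsive [OR]: Rudder loop lost=not, Pump set inoperative=not, NFU path 2 unavailable=not → no input occurs → does not occur.

No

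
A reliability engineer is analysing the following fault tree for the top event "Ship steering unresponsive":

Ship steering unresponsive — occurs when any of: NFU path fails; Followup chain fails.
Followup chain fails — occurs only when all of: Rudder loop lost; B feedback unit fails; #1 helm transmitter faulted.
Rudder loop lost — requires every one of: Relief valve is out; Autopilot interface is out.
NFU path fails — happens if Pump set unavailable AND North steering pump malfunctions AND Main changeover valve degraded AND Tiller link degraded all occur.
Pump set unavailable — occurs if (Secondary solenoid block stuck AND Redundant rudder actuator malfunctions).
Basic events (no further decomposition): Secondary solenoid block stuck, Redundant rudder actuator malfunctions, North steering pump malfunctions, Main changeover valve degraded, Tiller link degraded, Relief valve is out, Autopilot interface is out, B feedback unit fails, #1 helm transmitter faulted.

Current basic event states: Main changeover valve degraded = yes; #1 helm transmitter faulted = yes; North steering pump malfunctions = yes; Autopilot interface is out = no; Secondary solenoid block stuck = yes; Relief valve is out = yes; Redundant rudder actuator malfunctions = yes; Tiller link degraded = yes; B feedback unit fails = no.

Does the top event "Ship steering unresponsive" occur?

Pump set unavailable [AND]: Secondary solenoid block stuck=occurs, Redundant rudder actuator malfunctions=occurs → all inputs occur → occurs.
NFU path fails [AND]: Pump set unavailable=occurs, North steering pump malfunctions=occurs, Main changeover valve degraded=occurs, Tiller link degraded=occurs → all inputs occur → occurs.
Rudder loop lost [AND]: Relief valve is out=occurs, Autopilot interface is out=not → not all inputs occur → does not occur.
Followup chain fails [AND]: Rudder loop lost=not, B feedback unit fails=not, #1 helm transmitter faulted=occurs → not all inputs occur → does not occur.
Ship steering unresponsive [OR]: NFU path fails=occurs, Followup chain fails=not → at least one input occurs → occurs.

Yes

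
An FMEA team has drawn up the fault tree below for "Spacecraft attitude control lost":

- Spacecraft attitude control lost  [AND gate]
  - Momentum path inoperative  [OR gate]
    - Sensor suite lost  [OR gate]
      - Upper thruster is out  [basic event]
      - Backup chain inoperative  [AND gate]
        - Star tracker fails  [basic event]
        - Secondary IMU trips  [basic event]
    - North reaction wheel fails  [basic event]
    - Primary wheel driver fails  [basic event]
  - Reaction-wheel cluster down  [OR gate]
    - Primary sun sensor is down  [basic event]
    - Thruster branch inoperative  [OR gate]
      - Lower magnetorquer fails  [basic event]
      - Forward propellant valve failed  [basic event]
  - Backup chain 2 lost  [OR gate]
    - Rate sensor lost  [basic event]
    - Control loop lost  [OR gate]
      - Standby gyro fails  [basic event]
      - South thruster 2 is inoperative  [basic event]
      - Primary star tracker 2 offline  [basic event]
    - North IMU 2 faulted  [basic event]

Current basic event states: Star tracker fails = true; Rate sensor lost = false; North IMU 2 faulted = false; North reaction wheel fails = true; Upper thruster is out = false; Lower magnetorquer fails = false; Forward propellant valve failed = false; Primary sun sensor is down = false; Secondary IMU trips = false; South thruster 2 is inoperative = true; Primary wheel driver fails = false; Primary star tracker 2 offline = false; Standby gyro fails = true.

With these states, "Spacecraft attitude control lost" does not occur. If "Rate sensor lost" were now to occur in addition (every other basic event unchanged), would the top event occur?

No

Counterfactual: set "Rate sensor lost" to occurred.
Backup chain inoperative [AND]: Star tracker fails=occurs, Secondary IMU trips=not → not all inputs occur → does not occur.
Sensor suite lost [OR]: Upper thruster is out=not, Backup chain inoperative=not → no input occurs → does not occur.
Momentum path inoperative [OR]: Sensor suite lost=not, North reaction wheel fails=occurs, Primary wheel driver fails=not → at least one input occurs → occurs.
Thruster branch inoperative [OR]: Lower magnetorquer fails=not, Forward propellant valve failed=not → no input occurs → does not occur.
Reaction-wheel cluster down [OR]: Primary sun sensor is down=not, Thruster branch inoperative=not → no input occurs → does not occur.
Control loop lost [OR]: Standby gyro fails=occurs, South thruster 2 is inoperative=occurs, Primary star tracker 2 offline=not → at least one input occurs → occurs.
Backup chain 2 lost [OR]: Rate sensor lost=occurs, Control loop lost=occurs, North IMU 2 faulted=not → at least one input occurs → occurs.
Spacecraft attitude control lost [AND]: Momentum path inoperative=occurs, Reaction-wheel cluster down=not, Backup chain 2 lost=occurs → not all inputs occur → does not occur.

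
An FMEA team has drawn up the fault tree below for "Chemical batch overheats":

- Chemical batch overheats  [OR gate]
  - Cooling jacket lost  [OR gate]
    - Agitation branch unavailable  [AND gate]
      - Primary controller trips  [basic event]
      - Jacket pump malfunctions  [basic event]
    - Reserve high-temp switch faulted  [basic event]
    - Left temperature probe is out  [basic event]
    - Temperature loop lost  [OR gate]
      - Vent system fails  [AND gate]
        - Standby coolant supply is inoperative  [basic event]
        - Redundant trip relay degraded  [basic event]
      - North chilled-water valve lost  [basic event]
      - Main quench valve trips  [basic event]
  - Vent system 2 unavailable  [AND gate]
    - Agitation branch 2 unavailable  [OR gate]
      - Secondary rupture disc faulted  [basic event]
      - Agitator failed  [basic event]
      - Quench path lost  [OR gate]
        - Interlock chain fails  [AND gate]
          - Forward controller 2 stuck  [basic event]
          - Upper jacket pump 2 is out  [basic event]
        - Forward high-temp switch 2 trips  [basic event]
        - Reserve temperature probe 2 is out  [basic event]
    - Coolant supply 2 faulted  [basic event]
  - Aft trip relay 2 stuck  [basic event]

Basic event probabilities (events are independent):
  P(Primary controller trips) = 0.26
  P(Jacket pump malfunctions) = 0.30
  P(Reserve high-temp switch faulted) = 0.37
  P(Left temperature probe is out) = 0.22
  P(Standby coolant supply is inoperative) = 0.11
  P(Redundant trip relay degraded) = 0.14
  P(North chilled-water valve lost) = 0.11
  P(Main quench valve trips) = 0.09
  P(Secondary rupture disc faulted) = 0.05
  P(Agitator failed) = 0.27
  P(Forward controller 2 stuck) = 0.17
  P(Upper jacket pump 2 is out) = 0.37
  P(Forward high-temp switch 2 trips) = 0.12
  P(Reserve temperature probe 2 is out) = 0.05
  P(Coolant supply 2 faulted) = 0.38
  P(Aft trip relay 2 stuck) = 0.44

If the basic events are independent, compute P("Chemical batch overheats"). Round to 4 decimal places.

P(Agitation branch unavailable) [AND] = 0.26 × 0.30 = 0.078000
P(Vent system fails) [AND] = 0.11 × 0.14 = 0.015400
P(Temperature loop lost) [OR] = 1 − (1−0.015400) × (1−0.11) × (1−0.09) = 0.202572
P(Cooling jacket lost) [OR] = 1 − (1−0.078000) × (1−0.37) × (1−0.22) × (1−0.202572) = 0.638709
P(Interlock chain fails) [AND] = 0.17 × 0.37 = 0.062900
P(Quench path lost) [OR] = 1 − (1−0.062900) × (1−0.12) × (1−0.05) = 0.216584
P(Agitation branch 2 unavailable) [OR] = 1 − (1−0.05) × (1−0.27) × (1−0.216584) = 0.456701
P(Vent system 2 unavailable) [AND] = 0.456701 × 0.38 = 0.173546
P(Chemical batch overheats) [OR] = 1 − (1−0.638709) × (1−0.173546) × (1−0.44) = 0.832789
Rounded to 4 decimal places: P(Chemical batch overheats) ≈ 0.8328.

0.8328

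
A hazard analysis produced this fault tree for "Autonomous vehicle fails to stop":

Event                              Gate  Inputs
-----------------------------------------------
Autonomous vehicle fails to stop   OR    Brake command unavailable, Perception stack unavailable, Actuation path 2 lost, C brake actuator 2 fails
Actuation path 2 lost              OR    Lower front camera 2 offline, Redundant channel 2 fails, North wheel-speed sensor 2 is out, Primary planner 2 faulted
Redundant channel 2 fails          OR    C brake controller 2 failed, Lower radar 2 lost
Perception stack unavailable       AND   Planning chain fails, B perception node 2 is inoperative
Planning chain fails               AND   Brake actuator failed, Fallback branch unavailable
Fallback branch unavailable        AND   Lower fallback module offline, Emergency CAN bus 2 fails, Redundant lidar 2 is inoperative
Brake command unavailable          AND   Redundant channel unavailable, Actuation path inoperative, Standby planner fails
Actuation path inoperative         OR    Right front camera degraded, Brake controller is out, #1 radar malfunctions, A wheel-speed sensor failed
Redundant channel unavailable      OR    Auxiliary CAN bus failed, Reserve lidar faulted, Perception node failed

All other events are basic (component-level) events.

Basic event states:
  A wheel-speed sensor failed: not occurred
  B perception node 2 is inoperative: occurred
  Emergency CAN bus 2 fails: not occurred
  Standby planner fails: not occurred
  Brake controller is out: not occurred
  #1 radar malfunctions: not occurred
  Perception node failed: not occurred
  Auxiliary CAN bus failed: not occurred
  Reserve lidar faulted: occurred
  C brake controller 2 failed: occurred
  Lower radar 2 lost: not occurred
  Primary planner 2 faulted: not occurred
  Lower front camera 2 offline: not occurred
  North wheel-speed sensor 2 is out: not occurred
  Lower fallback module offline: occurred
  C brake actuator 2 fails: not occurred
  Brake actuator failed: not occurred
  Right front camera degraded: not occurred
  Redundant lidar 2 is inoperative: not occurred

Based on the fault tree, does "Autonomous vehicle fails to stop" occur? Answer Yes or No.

Yes

Redundant channel unavailable [OR]: Auxiliary CAN bus failed=not, Reserve lidar faulted=occurs, Perception node failed=not → at least one input occurs → occurs.
Actuation path inoperative [OR]: Right front camera degraded=not, Brake controller is out=not, #1 radar malfunctions=not, A wheel-speed sensor failed=not → no input occurs → does not occur.
Brake command unavailable [AND]: Redundant channel unavailable=occurs, Actuation path inoperative=not, Standby planner fails=not → not all inputs occur → does not occur.
Fallback branch unavailable [AND]: Lower fallback module offline=occurs, Emergency CAN bus 2 fails=not, Redundant lidar 2 is inoperative=not → not all inputs occur → does not occur.
Planning chain fails [AND]: Brake actuator failed=not, Fallback branch unavailable=not → not all inputs occur → does not occur.
Perception stack unavailable [AND]: Planning chain fails=not, B perception node 2 is inoperative=occurs → not all inputs occur → does not occur.
Redundant channel 2 fails [OR]: C brake controller 2 failed=occurs, Lower radar 2 lost=not → at least one input occurs → occurs.
Actuation path 2 lost [OR]: Lower front camera 2 offline=not, Redundant channel 2 fails=occurs, North wheel-speed sensor 2 is out=not, Primary planner 2 faulted=not → at least one input occurs → occurs.
Autonomous vehicle fails to stop [OR]: Brake command unavailable=not, Perception stack unavailable=not, Actuation path 2 lost=occurs, C brake actuator 2 fails=not → at least one input occurs → occurs.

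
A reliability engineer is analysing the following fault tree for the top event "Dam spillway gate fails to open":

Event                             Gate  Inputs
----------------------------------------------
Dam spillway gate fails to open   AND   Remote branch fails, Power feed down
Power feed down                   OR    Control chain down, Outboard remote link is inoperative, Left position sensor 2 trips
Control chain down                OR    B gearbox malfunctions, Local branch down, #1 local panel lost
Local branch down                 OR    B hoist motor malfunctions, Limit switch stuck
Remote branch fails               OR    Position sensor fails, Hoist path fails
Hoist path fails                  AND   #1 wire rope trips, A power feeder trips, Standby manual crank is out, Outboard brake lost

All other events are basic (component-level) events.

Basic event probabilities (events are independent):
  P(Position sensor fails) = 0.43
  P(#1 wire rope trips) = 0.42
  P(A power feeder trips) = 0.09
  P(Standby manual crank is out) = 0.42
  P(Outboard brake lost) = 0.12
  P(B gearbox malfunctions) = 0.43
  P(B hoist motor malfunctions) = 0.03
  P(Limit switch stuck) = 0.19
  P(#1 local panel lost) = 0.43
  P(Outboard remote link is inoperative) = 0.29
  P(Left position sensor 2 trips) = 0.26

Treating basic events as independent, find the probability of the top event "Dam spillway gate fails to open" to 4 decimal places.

0.3733

P(Hoist path fails) [AND] = 0.42 × 0.09 × 0.42 × 0.12 = 0.001905
P(Remote branch fails) [OR] = 1 − (1−0.43) × (1−0.001905) = 0.431086
P(Local branch down) [OR] = 1 − (1−0.03) × (1−0.19) = 0.214300
P(Control chain down) [OR] = 1 − (1−0.43) × (1−0.214300) × (1−0.43) = 0.744726
P(Power feed down) [OR] = 1 − (1−0.744726) × (1−0.29) × (1−0.26) = 0.865879
P(Dam spillway gate fails to open) [AND] = 0.431086 × 0.865879 = 0.373268
Rounded to 4 decimal places: P(Dam spillway gate fails to open) ≈ 0.3733.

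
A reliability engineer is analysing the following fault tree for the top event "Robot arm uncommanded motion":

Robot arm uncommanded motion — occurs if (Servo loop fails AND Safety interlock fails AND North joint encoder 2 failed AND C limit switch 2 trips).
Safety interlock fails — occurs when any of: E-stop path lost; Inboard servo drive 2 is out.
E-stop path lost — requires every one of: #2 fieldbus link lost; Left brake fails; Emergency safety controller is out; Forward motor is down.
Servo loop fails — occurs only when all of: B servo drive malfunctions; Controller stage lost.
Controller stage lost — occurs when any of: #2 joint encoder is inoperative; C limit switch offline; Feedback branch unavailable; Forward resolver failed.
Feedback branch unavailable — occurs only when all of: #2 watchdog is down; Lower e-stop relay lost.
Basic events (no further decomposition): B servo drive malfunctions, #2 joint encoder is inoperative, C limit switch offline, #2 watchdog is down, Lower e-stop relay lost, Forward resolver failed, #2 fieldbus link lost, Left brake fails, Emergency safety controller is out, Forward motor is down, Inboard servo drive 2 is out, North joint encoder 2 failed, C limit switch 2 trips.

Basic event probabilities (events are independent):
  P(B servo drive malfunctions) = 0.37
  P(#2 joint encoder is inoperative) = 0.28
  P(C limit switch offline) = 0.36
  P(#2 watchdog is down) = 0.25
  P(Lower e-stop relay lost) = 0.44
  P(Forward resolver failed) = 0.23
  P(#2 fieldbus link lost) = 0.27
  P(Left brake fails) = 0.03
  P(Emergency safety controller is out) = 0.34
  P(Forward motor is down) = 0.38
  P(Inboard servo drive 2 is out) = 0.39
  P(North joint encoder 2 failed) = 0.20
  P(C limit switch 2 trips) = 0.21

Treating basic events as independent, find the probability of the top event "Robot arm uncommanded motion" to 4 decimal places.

0.0042

P(Feedback branch unavailable) [AND] = 0.25 × 0.44 = 0.110000
P(Controller stage lost) [OR] = 1 − (1−0.28) × (1−0.36) × (1−0.110000) × (1−0.23) = 0.684214
P(Servo loop fails) [AND] = 0.37 × 0.684214 = 0.253159
P(E-stop path lost) [AND] = 0.27 × 0.03 × 0.34 × 0.38 = 0.001047
P(Safety interlock fails) [OR] = 1 − (1−0.001047) × (1−0.39) = 0.390639
P(Robot arm uncommanded motion) [AND] = 0.253159 × 0.390639 × 0.20 × 0.21 = 0.004154
Rounded to 4 decimal places: P(Robot arm uncommanded motion) ≈ 0.0042.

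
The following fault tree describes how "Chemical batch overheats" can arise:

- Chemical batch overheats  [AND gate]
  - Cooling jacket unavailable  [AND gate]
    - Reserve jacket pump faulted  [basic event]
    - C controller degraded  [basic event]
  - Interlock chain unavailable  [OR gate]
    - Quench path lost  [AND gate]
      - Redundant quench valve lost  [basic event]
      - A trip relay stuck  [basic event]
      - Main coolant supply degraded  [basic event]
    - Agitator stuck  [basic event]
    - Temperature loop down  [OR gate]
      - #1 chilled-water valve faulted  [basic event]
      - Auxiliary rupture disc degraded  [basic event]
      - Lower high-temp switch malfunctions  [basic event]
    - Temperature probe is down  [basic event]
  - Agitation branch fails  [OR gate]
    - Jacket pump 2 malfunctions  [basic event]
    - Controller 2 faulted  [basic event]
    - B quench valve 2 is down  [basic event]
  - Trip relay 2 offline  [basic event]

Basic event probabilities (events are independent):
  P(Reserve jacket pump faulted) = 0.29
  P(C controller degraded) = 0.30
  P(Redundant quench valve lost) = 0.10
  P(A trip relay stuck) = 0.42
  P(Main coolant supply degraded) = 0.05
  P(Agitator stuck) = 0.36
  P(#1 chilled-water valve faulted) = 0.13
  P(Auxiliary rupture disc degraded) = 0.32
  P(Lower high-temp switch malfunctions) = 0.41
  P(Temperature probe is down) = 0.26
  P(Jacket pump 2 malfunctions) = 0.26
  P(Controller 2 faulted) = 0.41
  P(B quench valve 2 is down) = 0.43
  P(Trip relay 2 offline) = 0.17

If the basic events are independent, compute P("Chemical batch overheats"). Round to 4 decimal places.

P(Cooling jacket unavailable) [AND] = 0.29 × 0.30 = 0.087000
P(Quench path lost) [AND] = 0.10 × 0.42 × 0.05 = 0.002100
P(Temperature loop down) [OR] = 1 − (1−0.13) × (1−0.32) × (1−0.41) = 0.650956
P(Interlock chain unavailable) [OR] = 1 − (1−0.002100) × (1−0.36) × (1−0.650956) × (1−0.26) = 0.835040
P(Agitation branch fails) [OR] = 1 − (1−0.26) × (1−0.41) × (1−0.43) = 0.751138
P(Chemical batch overheats) [AND] = 0.087000 × 0.835040 × 0.751138 × 0.17 = 0.009277
Rounded to 4 decimal places: P(Chemical batch overheats) ≈ 0.0093.

0.0093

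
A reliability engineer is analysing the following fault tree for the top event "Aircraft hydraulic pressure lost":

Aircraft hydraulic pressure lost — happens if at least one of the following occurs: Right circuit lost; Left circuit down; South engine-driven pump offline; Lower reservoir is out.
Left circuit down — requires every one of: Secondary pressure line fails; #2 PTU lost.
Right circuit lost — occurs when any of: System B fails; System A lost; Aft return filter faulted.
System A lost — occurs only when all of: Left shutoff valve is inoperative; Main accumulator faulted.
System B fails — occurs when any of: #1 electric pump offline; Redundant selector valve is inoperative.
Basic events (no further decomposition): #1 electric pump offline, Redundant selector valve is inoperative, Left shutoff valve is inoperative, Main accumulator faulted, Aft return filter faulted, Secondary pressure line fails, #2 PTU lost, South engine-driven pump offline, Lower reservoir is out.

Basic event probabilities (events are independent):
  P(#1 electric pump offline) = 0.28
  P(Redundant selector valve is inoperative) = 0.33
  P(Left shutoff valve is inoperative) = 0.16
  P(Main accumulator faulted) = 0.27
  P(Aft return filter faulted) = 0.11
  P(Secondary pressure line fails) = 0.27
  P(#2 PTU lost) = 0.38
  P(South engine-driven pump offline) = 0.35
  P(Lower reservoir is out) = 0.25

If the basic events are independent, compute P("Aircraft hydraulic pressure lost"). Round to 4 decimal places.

P(System B fails) [OR] = 1 − (1−0.28) × (1−0.33) = 0.517600
P(System A lost) [AND] = 0.16 × 0.27 = 0.043200
P(Right circuit lost) [OR] = 1 − (1−0.517600) × (1−0.043200) × (1−0.11) = 0.589211
P(Left circuit down) [AND] = 0.27 × 0.38 = 0.102600
P(Aircraft hydraulic pressure lost) [OR] = 1 − (1−0.589211) × (1−0.102600) × (1−0.35) × (1−0.25) = 0.820287
Rounded to 4 decimal places: P(Aircraft hydraulic pressure lost) ≈ 0.8203.

0.8203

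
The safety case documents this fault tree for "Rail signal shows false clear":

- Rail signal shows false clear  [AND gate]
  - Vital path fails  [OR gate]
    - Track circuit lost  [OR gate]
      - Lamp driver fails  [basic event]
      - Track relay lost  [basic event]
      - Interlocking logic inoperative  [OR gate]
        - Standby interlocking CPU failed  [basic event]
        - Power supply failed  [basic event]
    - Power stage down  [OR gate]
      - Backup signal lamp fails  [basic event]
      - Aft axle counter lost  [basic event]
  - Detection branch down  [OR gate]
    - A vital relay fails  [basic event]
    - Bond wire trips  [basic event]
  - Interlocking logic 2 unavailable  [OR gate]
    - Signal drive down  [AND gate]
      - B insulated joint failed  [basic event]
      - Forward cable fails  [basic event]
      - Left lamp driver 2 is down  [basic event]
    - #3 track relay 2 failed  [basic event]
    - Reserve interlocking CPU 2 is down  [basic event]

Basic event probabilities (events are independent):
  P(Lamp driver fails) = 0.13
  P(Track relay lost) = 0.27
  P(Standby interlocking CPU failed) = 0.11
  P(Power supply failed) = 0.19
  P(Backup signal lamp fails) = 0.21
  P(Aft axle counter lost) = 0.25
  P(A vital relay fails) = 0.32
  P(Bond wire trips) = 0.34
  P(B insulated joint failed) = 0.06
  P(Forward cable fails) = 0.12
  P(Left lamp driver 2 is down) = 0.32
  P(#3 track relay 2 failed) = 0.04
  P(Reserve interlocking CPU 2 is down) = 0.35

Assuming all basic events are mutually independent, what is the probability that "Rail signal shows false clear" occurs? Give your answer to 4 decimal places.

P(Interlocking logic inoperative) [OR] = 1 − (1−0.11) × (1−0.19) = 0.279100
P(Track circuit lost) [OR] = 1 − (1−0.13) × (1−0.27) × (1−0.279100) = 0.542156
P(Power stage down) [OR] = 1 − (1−0.21) × (1−0.25) = 0.407500
P(Vital path fails) [OR] = 1 − (1−0.542156) × (1−0.407500) = 0.728727
P(Detection branch down) [OR] = 1 − (1−0.32) × (1−0.34) = 0.551200
P(Signal drive down) [AND] = 0.06 × 0.12 × 0.32 = 0.002304
P(Interlocking logic 2 unavailable) [OR] = 1 − (1−0.002304) × (1−0.04) × (1−0.35) = 0.377438
P(Rail signal shows false clear) [AND] = 0.728727 × 0.551200 × 0.377438 = 0.151607
Rounded to 4 decimal places: P(Rail signal shows false clear) ≈ 0.1516.

0.1516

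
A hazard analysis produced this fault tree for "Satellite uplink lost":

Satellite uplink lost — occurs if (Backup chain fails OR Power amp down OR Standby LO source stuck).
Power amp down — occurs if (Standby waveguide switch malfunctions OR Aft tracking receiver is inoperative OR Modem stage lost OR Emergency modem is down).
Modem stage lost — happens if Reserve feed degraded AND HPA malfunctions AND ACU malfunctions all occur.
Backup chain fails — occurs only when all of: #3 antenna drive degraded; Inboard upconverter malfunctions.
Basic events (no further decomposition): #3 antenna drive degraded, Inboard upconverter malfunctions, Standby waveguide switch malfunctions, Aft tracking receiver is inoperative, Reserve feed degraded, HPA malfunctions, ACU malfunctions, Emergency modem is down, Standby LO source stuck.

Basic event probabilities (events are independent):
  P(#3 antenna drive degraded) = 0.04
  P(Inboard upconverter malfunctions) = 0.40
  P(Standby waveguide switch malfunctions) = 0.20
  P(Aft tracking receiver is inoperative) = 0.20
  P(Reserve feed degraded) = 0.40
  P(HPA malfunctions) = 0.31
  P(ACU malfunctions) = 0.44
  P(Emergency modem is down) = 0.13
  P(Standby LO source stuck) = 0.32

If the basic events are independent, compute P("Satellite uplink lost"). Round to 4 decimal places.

P(Backup chain fails) [AND] = 0.04 × 0.40 = 0.016000
P(Modem stage lost) [AND] = 0.40 × 0.31 × 0.44 = 0.054560
P(Power amp down) [OR] = 1 − (1−0.20) × (1−0.20) × (1−0.054560) × (1−0.13) = 0.473579
P(Satellite uplink lost) [OR] = 1 − (1−0.016000) × (1−0.473579) × (1−0.32) = 0.647761
Rounded to 4 decimal places: P(Satellite uplink lost) ≈ 0.6478.

0.6478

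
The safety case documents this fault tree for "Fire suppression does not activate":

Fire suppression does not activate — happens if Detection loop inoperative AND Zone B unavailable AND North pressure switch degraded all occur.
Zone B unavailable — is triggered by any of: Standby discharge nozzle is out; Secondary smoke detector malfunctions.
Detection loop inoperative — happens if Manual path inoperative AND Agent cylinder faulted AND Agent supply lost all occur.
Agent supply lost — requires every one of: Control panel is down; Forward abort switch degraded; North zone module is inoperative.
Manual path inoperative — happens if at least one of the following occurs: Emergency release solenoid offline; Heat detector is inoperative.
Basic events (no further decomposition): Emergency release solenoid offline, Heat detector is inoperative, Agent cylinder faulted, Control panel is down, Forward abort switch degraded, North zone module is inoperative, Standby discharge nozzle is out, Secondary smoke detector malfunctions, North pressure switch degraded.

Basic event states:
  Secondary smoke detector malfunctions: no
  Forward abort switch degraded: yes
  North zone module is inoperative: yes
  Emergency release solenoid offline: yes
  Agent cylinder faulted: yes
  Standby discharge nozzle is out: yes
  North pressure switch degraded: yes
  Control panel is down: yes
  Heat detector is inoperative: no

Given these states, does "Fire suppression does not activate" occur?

Yes

Manual path inoperative [OR]: Emergency release solenoid offline=occurs, Heat detector is inoperative=not → at least one input occurs → occurs.
Agent supply lost [AND]: Control panel is down=occurs, Forward abort switch degraded=occurs, North zone module is inoperative=occurs → all inputs occur → occurs.
Detection loop inoperative [AND]: Manual path inoperative=occurs, Agent cylinder faulted=occurs, Agent supply lost=occurs → all inputs occur → occurs.
Zone B unavailable [OR]: Standby discharge nozzle is out=occurs, Secondary smoke detector malfunctions=not → at least one input occurs → occurs.
Fire suppression does not activate [AND]: Detection loop inoperative=occurs, Zone B unavailable=occurs, North pressure switch degraded=occurs → all inputs occur → occurs.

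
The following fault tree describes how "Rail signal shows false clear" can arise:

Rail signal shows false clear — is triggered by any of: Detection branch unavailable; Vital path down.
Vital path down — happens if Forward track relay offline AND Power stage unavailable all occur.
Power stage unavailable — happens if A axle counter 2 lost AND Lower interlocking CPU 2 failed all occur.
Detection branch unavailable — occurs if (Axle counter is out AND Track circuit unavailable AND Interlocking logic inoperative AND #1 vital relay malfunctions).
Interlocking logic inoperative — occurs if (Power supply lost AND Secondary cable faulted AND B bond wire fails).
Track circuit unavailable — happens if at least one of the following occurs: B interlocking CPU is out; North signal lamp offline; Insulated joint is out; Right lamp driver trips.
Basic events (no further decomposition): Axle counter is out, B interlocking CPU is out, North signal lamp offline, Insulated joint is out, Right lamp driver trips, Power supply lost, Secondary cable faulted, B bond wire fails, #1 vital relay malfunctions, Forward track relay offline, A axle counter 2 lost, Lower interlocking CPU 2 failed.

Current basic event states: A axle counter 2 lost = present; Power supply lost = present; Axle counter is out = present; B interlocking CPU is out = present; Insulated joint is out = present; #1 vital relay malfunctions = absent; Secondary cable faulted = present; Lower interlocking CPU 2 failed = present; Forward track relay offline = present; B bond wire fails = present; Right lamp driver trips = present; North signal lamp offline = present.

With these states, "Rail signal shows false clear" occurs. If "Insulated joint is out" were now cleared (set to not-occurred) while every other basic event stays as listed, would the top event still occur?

Counterfactual: set "Insulated joint is out" to not occurred.
Track circuit unavailable [OR]: B interlocking CPU is out=occurs, North signal lamp offline=occurs, Insulated joint is out=not, Right lamp driver trips=occurs → at least one input occurs → occurs.
Interlocking logic inoperative [AND]: Power supply lost=occurs, Secondary cable faulted=occurs, B bond wire fails=occurs → all inputs occur → occurs.
Detection branch unavailable [AND]: Axle counter is out=occurs, Track circuit unavailable=occurs, Interlocking logic inoperative=occurs, #1 vital relay malfunctions=not → not all inputs occur → does not occur.
Power stage unavailable [AND]: A axle counter 2 lost=occurs, Lower interlocking CPU 2 failed=occurs → all inputs occur → occurs.
Vital path down [AND]: Forward track relay offline=occurs, Power stage unavailable=occurs → all inputs occur → occurs.
Rail signal shows false clear [OR]: Detection branch unavailable=not, Vital path down=occurs → at least one input occurs → occurs.

Yes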